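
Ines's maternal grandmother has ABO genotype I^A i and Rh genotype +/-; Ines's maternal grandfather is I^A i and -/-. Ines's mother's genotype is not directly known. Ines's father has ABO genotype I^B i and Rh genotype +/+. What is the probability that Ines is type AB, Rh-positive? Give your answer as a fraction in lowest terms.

1/4

Ines's mother's ABO genotype from I^A i × I^A i: 1/4 I^A I^A, 1/2 I^A i, 1/4 i i.
Crossing each possibility with the father I^B i and summing P(type AB): 1/4·1/2 + 1/2·1/4 + 1/4·0 = 1/4.
Similarly for Rh via the mother's Rh distribution: P(Rh+) = 1.
Independent loci: 1/4 × 1 = 1/4.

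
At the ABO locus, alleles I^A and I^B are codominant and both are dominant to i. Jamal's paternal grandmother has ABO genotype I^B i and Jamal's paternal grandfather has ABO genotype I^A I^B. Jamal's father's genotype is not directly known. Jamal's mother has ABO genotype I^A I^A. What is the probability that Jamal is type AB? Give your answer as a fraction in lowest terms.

1/2

Jamal's father's ABO genotype from I^B i × I^A I^B: 1/4 I^A I^B, 1/4 I^A i, 1/4 I^B I^B, 1/4 I^B i.
Crossing each possibility with the mother I^A I^A and summing P(type AB): 1/4·1/2 + 1/4·0 + 1/4·1 + 1/4·1/2 = 1/2.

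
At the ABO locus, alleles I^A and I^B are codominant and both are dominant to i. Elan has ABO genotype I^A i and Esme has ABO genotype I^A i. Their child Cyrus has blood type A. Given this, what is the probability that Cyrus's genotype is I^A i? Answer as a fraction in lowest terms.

Cross I^A i × I^A i → 1/4 I^A I^A, 1/2 I^A i, 1/4 i i.
Type-A genotypes among offspring: I^A I^A (1/4), I^A i (1/2); total 3/4.
P(I^A i | type A) = (1/2) / (3/4) = 2/3.

2/3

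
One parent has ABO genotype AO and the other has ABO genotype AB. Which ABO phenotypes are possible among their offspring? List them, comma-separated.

Gametes from AO × AB give offspring ABO genotypes AA, AB, AO, BO, i.e. phenotypes A, B, AB.

A, B, AB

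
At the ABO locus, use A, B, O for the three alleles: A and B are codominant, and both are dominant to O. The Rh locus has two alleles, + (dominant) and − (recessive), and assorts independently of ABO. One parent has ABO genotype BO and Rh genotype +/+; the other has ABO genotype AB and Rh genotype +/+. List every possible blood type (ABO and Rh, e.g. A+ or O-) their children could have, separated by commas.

Gametes from BO × AB give offspring ABO genotypes AB, AO, BB, BO, i.e. phenotypes A, B, AB.
Rh cross +/+ × +/+ → phenotypes Rh+.
Combining independently: A+, B+, AB+.

A+, B+, AB+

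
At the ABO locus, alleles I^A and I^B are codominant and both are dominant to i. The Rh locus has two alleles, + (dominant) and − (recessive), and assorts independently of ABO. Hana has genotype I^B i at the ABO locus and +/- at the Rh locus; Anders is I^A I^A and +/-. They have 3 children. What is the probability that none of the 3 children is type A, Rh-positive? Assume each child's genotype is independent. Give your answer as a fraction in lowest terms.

ABO cross I^B i × I^A I^A → 1/2 A, 1/2 AB.
Rh cross +/- × +/- → 3/4 Rh+, 1/4 Rh-; so P(type A, Rh-positive) = 1/2 × 3/4 = 3/8 per child.
P(not type A, Rh-positive) = 5/8 for one child; (5/8)^3 = 125/512.

125/512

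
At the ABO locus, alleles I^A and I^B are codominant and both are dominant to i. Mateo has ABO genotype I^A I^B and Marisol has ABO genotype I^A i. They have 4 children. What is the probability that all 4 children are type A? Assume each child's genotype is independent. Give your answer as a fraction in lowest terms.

ABO cross I^A I^B × I^A i → 1/2 A, 1/4 B, 1/4 AB.
So P(type A) = 1/2 per child.
All 4 independent: (1/2)^4 = 1/16.

1/16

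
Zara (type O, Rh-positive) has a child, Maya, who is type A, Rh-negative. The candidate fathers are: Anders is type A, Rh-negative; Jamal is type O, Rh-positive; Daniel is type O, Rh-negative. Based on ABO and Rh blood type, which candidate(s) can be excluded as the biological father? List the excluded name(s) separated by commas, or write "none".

A candidate is excluded only if no genotype consistent with his phenotype could produce a type A, Rh-negative child with a type O, Rh-positive mother.
Jamal (type O, Rh+): no genotype consistent with that phenotype can produce a type-A Rh- child with a type-O mother.
Daniel (type O, Rh-): no genotype consistent with that phenotype can produce a type-A Rh- child with a type-O mother.

Jamal, Daniel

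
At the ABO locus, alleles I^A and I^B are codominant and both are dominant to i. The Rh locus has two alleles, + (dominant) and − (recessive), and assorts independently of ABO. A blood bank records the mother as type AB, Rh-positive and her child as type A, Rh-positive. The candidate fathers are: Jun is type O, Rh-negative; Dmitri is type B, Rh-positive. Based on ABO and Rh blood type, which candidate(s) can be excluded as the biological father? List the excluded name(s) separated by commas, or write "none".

none

A candidate is excluded only if no genotype consistent with his phenotype could produce a type A, Rh-positive child with a type AB, Rh-positive mother.
Every candidate has at least one consistent genotype combination, so none can be excluded.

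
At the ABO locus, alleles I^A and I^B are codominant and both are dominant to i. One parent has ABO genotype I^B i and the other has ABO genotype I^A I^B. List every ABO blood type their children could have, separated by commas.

A, B, AB

Gametes from I^B i × I^A I^B give offspring ABO genotypes I^A I^B, I^A i, I^B I^B, I^B i, i.e. phenotypes A, B, AB.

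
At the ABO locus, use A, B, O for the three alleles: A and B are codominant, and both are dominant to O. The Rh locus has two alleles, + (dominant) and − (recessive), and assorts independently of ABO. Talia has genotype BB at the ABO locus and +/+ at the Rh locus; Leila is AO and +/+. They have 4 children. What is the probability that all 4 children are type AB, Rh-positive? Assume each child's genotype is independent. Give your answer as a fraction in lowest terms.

1/16

ABO cross BB × AO → 1/2 B, 1/2 AB.
Rh cross +/+ × +/+ → 1 Rh+; so P(type AB, Rh-positive) = 1/2 × 1 = 1/2 per child.
All 4 independent: (1/2)^4 = 1/16.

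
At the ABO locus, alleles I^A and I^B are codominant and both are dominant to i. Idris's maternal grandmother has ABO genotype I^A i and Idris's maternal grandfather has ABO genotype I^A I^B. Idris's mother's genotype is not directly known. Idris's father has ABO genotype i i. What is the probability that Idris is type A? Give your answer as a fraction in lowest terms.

1/2

Idris's mother's ABO genotype from I^A i × I^A I^B: 1/4 I^A I^A, 1/4 I^A I^B, 1/4 I^A i, 1/4 I^B i.
Crossing each possibility with the father i i and summing P(type A): 1/4·1 + 1/4·1/2 + 1/4·1/2 + 1/4·0 = 1/2.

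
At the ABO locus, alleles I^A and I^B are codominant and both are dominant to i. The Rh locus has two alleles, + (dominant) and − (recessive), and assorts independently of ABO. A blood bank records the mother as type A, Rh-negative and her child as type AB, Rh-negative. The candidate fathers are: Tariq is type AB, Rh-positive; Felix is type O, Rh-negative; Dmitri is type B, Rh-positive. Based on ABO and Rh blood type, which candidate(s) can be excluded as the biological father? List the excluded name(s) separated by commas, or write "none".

Felix

A candidate is excluded only if no genotype consistent with his phenotype could produce a type AB, Rh-negative child with a type A, Rh-negative mother.
Felix (type O, Rh-): no genotype consistent with that phenotype can produce a type-AB Rh- child with a type-A mother.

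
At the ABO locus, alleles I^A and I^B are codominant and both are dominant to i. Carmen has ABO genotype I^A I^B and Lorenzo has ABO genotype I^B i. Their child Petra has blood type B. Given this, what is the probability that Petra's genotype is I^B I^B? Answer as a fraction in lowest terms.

1/2

Cross I^A I^B × I^B i → 1/4 I^A I^B, 1/4 I^A i, 1/4 I^B I^B, 1/4 I^B i.
Type-B genotypes among offspring: I^B I^B (1/4), I^B i (1/4); total 1/2.
P(I^B I^B | type B) = (1/4) / (1/2) = 1/2.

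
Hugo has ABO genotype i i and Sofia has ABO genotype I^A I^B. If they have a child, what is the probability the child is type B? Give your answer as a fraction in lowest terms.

ABO cross i i × I^A I^B → offspring phenotypes: 1/2 A, 1/2 B.
So P(type B) = 1/2.

1/2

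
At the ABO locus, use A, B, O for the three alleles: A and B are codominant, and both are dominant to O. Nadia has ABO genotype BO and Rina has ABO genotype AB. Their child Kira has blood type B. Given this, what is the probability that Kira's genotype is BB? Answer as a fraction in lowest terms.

Cross BO × AB → 1/4 AB, 1/4 AO, 1/4 BB, 1/4 BO.
Type-B genotypes among offspring: BB (1/4), BO (1/4); total 1/2.
P(BB | type B) = (1/4) / (1/2) = 1/2.

1/2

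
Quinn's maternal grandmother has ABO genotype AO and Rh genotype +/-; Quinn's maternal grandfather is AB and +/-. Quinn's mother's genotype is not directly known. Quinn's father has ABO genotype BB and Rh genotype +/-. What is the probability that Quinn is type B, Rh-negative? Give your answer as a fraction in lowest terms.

Quinn's mother's ABO genotype from AO × AB: 1/4 AA, 1/4 AB, 1/4 AO, 1/4 BO.
Crossing each possibility with the father BB and summing P(type B): 1/4·0 + 1/4·1/2 + 1/4·1/2 + 1/4·1 = 1/2.
Similarly for Rh via the mother's Rh distribution: P(Rh-) = 1/4.
Independent loci: 1/2 × 1/4 = 1/8.

1/8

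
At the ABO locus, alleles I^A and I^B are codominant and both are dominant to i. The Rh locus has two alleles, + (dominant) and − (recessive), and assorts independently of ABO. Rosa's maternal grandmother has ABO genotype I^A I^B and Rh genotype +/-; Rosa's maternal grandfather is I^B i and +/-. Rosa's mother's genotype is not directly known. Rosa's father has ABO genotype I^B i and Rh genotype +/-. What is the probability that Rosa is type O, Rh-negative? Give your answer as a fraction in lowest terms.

Rosa's mother's ABO genotype from I^A I^B × I^B i: 1/4 I^A I^B, 1/4 I^A i, 1/4 I^B I^B, 1/4 I^B i.
Crossing each possibility with the father I^B i and summing P(type O): 1/4·0 + 1/4·1/4 + 1/4·0 + 1/4·1/4 = 1/8.
Similarly for Rh via the mother's Rh distribution: P(Rh-) = 1/4.
Independent loci: 1/8 × 1/4 = 1/32.

1/32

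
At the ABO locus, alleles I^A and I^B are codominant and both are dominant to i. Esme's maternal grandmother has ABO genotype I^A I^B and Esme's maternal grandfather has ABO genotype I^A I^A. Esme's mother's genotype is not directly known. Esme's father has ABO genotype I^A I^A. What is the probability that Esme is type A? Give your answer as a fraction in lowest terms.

3/4

Esme's mother's ABO genotype from I^A I^B × I^A I^A: 1/2 I^A I^A, 1/2 I^A I^B.
Crossing each possibility with the father I^A I^A and summing P(type A): 1/2·1 + 1/2·1/2 = 3/4.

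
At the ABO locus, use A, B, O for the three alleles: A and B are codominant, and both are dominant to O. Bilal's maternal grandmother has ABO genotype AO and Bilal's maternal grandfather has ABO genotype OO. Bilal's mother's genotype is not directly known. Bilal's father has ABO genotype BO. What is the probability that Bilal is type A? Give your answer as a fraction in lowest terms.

Bilal's mother's ABO genotype from AO × OO: 1/2 AO, 1/2 OO.
Crossing each possibility with the father BO and summing P(type A): 1/2·1/4 + 1/2·0 = 1/8.

1/8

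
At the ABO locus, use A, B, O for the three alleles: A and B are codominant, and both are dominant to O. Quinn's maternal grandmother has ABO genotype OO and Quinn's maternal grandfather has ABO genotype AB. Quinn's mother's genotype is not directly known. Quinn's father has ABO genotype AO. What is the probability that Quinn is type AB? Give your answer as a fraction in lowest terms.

Quinn's mother's ABO genotype from OO × AB: 1/2 AO, 1/2 BO.
Crossing each possibility with the father AO and summing P(type AB): 1/2·0 + 1/2·1/4 = 1/8.

1/8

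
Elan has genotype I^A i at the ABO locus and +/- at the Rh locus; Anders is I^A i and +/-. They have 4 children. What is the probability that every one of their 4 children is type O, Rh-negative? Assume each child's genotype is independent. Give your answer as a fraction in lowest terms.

ABO cross I^A i × I^A i → 1/4 O, 3/4 A.
Rh cross +/- × +/- → 3/4 Rh+, 1/4 Rh-; so P(type O, Rh-negative) = 1/4 × 1/4 = 1/16 per child.
All 4 independent: (1/16)^4 = 1/65536.

1/65536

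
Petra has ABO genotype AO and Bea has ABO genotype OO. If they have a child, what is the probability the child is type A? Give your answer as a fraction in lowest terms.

ABO cross AO × OO → offspring phenotypes: 1/2 O, 1/2 A.
So P(type A) = 1/2.

1/2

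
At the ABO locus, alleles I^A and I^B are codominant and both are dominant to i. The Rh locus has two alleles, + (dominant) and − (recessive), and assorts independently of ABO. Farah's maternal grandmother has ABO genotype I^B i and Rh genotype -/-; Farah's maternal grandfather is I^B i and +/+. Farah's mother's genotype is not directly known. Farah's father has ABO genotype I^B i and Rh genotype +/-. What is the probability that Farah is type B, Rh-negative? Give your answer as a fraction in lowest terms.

3/16

Farah's mother's ABO genotype from I^B i × I^B i: 1/4 I^B I^B, 1/2 I^B i, 1/4 i i.
Crossing each possibility with the father I^B i and summing P(type B): 1/4·1 + 1/2·3/4 + 1/4·1/2 = 3/4.
Similarly for Rh via the mother's Rh distribution: P(Rh-) = 1/4.
Independent loci: 3/4 × 1/4 = 3/16.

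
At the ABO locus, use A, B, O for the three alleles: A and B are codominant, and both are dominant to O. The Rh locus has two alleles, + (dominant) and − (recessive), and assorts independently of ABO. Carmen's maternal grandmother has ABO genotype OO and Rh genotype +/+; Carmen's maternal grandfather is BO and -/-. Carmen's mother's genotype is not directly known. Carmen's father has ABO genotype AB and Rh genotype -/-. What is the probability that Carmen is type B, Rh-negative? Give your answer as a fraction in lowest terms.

Carmen's mother's ABO genotype from OO × BO: 1/2 BO, 1/2 OO.
Crossing each possibility with the father AB and summing P(type B): 1/2·1/2 + 1/2·1/2 = 1/2.
Similarly for Rh via the mother's Rh distribution: P(Rh-) = 1/2.
Independent loci: 1/2 × 1/2 = 1/4.

1/4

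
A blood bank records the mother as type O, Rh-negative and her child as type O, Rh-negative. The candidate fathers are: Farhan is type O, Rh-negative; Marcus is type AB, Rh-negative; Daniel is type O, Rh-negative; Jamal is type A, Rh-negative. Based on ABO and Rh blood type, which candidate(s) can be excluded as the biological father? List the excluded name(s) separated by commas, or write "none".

Marcus

A candidate is excluded only if no genotype consistent with his phenotype could produce a type O, Rh-negative child with a type O, Rh-negative mother.
Marcus (type AB, Rh-): no genotype consistent with that phenotype can produce a type-O Rh- child with a type-O mother.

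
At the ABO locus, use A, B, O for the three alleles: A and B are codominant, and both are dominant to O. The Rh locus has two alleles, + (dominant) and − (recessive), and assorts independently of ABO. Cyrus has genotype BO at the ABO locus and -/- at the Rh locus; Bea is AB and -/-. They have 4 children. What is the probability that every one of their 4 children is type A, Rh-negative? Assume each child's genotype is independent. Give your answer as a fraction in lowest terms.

1/256

ABO cross BO × AB → 1/4 A, 1/2 B, 1/4 AB.
Rh cross -/- × -/- → 1 Rh-; so P(type A, Rh-negative) = 1/4 × 1 = 1/4 per child.
All 4 independent: (1/4)^4 = 1/256.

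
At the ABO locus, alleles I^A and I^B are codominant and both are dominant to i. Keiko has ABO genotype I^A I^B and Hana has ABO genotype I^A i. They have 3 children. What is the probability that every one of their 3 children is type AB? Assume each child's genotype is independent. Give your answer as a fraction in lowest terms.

1/64

ABO cross I^A I^B × I^A i → 1/2 A, 1/4 B, 1/4 AB.
So P(type AB) = 1/4 per child.
All 3 independent: (1/4)^3 = 1/64.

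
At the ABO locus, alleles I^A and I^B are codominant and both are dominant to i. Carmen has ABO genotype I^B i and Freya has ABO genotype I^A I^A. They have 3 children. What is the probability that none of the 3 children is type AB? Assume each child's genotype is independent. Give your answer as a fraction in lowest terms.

1/8

ABO cross I^B i × I^A I^A → 1/2 A, 1/2 AB.
So P(type AB) = 1/2 per child.
P(not type AB) = 1/2 for one child; (1/2)^3 = 1/8.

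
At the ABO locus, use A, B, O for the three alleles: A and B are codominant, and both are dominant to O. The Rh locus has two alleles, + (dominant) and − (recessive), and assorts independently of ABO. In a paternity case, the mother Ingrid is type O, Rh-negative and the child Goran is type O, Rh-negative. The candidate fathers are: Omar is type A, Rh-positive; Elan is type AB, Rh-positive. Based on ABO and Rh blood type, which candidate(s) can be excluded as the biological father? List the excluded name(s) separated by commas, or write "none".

A candidate is excluded only if no genotype consistent with his phenotype could produce a type O, Rh-negative child with a type O, Rh-negative mother.
Elan (type AB, Rh+): no genotype consistent with that phenotype can produce a type-O Rh- child with a type-O mother.

Elan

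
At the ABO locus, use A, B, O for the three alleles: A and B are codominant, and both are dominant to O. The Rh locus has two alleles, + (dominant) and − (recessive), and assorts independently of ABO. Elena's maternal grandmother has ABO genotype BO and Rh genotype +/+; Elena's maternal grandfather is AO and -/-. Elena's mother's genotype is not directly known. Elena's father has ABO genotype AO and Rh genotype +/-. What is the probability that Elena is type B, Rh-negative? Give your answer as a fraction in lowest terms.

1/32

Elena's mother's ABO genotype from BO × AO: 1/4 AB, 1/4 AO, 1/4 BO, 1/4 OO.
Crossing each possibility with the father AO and summing P(type B): 1/4·1/4 + 1/4·0 + 1/4·1/4 + 1/4·0 = 1/8.
Similarly for Rh via the mother's Rh distribution: P(Rh-) = 1/4.
Independent loci: 1/8 × 1/4 = 1/32.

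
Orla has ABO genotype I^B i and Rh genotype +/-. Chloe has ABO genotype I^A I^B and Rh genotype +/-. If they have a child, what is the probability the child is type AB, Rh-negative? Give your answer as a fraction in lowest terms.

ABO cross I^B i × I^A I^B → offspring phenotypes: 1/4 A, 1/2 B, 1/4 AB.
Rh cross +/- × +/- → 3/4 Rh+, 1/4 Rh-.
Independent loci: P(type AB, Rh-negative) = 1/4 × 1/4 = 1/16.

1/16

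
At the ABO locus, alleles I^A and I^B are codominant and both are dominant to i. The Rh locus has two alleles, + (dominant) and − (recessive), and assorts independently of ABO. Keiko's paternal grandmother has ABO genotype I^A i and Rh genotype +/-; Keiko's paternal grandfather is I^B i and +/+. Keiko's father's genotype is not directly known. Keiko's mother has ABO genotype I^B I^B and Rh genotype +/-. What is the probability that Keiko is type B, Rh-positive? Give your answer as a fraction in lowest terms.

21/32

Keiko's father's ABO genotype from I^A i × I^B i: 1/4 I^A I^B, 1/4 I^A i, 1/4 I^B i, 1/4 i i.
Crossing each possibility with the mother I^B I^B and summing P(type B): 1/4·1/2 + 1/4·1/2 + 1/4·1 + 1/4·1 = 3/4.
Similarly for Rh via the father's Rh distribution: P(Rh+) = 7/8.
Independent loci: 3/4 × 7/8 = 21/32.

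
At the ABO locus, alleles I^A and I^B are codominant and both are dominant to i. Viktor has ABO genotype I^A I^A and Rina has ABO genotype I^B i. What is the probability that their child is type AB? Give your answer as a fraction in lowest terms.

ABO cross I^A I^A × I^B i → offspring phenotypes: 1/2 A, 1/2 AB.
So P(type AB) = 1/2.

1/2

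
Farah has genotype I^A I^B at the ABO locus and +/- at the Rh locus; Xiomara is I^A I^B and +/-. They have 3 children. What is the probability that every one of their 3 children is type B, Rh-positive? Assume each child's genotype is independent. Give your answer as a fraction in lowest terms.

27/4096

ABO cross I^A I^B × I^A I^B → 1/4 A, 1/4 B, 1/2 AB.
Rh cross +/- × +/- → 3/4 Rh+, 1/4 Rh-; so P(type B, Rh-positive) = 1/4 × 3/4 = 3/16 per child.
All 3 independent: (3/16)^3 = 27/4096.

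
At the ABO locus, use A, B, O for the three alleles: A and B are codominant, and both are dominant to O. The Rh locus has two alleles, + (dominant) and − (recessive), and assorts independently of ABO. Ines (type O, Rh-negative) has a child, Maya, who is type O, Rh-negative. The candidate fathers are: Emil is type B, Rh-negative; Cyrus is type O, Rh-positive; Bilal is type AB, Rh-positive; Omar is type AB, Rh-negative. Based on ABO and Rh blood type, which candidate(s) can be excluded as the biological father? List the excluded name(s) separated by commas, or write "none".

Bilal, Omar

A candidate is excluded only if no genotype consistent with his phenotype could produce a type O, Rh-negative child with a type O, Rh-negative mother.
Bilal (type AB, Rh+): no genotype consistent with that phenotype can produce a type-O Rh- child with a type-O mother.
Omar (type AB, Rh-): no genotype consistent with that phenotype can produce a type-O Rh- child with a type-O mother.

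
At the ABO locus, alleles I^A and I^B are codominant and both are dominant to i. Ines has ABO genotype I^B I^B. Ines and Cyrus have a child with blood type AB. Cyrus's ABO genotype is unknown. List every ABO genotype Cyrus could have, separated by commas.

I^A I^A, I^A I^B, I^A i

For each candidate genotype of Cyrus, check whether crossing it with I^B I^B can produce every observed child phenotype.
  I^A I^A → possible child types {AB} ✓
  I^A I^B → possible child types {B, AB} ✓
  I^A i → possible child types {B, AB} ✓
  I^B I^B → possible child types {B} ✗
  I^B i → possible child types {B} ✗
  i i → possible child types {B} ✗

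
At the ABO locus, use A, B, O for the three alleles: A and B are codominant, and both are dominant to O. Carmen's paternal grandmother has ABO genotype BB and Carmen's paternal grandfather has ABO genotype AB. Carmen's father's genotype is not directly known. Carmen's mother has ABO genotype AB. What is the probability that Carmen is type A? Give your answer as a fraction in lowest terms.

1/8

Carmen's father's ABO genotype from BB × AB: 1/2 AB, 1/2 BB.
Crossing each possibility with the mother AB and summing P(type A): 1/2·1/4 + 1/2·0 = 1/8.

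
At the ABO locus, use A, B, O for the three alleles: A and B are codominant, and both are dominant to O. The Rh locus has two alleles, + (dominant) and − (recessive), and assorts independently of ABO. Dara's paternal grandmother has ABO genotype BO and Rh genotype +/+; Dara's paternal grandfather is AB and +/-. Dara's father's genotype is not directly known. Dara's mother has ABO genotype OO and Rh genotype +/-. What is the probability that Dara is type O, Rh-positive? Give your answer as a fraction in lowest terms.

Dara's father's ABO genotype from BO × AB: 1/4 AB, 1/4 AO, 1/4 BB, 1/4 BO.
Crossing each possibility with the mother OO and summing P(type O): 1/4·0 + 1/4·1/2 + 1/4·0 + 1/4·1/2 = 1/4.
Similarly for Rh via the father's Rh distribution: P(Rh+) = 7/8.
Independent loci: 1/4 × 7/8 = 7/32.

7/32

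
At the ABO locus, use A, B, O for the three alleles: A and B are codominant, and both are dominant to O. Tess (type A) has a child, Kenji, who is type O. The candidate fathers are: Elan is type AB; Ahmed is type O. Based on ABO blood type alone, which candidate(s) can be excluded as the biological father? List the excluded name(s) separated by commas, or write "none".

A candidate is excluded only if no genotype consistent with his phenotype could produce a type O child with a type A mother.
Elan (type AB): no genotype consistent with that phenotype can produce a type-O child with a type-A mother.

Elan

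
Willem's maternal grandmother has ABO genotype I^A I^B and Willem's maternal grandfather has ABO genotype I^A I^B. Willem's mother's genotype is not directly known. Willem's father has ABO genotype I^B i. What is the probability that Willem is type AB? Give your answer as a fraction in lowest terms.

1/4

Willem's mother's ABO genotype from I^A I^B × I^A I^B: 1/4 I^A I^A, 1/2 I^A I^B, 1/4 I^B I^B.
Crossing each possibility with the father I^B i and summing P(type AB): 1/4·1/2 + 1/2·1/4 + 1/4·0 = 1/4.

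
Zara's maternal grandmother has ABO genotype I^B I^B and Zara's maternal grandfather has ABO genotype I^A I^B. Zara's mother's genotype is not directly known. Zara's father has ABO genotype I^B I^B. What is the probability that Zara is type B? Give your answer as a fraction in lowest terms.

Zara's mother's ABO genotype from I^B I^B × I^A I^B: 1/2 I^A I^B, 1/2 I^B I^B.
Crossing each possibility with the father I^B I^B and summing P(type B): 1/2·1/2 + 1/2·1 = 3/4.

3/4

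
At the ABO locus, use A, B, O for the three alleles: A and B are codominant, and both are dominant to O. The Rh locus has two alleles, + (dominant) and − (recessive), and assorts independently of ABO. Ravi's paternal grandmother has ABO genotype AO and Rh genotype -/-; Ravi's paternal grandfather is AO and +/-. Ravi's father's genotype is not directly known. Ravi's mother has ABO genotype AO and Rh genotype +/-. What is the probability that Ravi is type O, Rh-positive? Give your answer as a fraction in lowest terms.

Ravi's father's ABO genotype from AO × AO: 1/4 AA, 1/2 AO, 1/4 OO.
Crossing each possibility with the mother AO and summing P(type O): 1/4·0 + 1/2·1/4 + 1/4·1/2 = 1/4.
Similarly for Rh via the father's Rh distribution: P(Rh+) = 5/8.
Independent loci: 1/4 × 5/8 = 5/32.

5/32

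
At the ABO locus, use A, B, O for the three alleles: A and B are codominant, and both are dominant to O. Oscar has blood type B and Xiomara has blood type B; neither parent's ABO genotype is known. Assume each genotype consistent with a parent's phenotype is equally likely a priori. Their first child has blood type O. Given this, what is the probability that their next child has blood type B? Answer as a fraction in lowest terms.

3/4

Possible genotypes: Oscar ∈ {BB, BO}; Xiomara ∈ {BB, BO}.
Weight each parental genotype pair by prior × P(type-O child):
  BO × BO: posterior weight 1; P(next child type B) = 3/4.
Weighted sum = 3/4.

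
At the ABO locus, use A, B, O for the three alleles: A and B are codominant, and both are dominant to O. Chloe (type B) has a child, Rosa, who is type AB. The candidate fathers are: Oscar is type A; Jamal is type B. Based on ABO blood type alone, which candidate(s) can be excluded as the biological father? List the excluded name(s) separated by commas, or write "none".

Jamal

A candidate is excluded only if no genotype consistent with his phenotype could produce a type AB child with a type B mother.
Jamal (type B): no genotype consistent with that phenotype can produce a type-AB child with a type-B mother.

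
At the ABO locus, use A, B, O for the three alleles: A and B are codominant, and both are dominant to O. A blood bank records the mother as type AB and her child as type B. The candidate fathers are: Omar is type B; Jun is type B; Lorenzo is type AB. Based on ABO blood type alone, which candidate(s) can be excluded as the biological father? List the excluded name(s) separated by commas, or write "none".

A candidate is excluded only if no genotype consistent with his phenotype could produce a type B child with a type AB mother.
Every candidate has at least one consistent genotype combination, so none can be excluded.

none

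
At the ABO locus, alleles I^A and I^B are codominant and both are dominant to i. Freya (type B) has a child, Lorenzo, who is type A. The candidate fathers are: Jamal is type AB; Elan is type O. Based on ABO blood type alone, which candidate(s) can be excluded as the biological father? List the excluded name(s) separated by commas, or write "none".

A candidate is excluded only if no genotype consistent with his phenotype could produce a type A child with a type B mother.
Elan (type O): no genotype consistent with that phenotype can produce a type-A child with a type-B mother.

Elan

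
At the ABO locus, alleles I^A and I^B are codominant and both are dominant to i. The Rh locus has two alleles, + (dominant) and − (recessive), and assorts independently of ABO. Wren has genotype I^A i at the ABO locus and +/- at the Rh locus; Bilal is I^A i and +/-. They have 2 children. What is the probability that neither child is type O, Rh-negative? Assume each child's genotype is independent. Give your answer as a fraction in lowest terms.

225/256

ABO cross I^A i × I^A i → 1/4 O, 3/4 A.
Rh cross +/- × +/- → 3/4 Rh+, 1/4 Rh-; so P(type O, Rh-negative) = 1/4 × 1/4 = 1/16 per child.
P(not type O, Rh-negative) = 15/16 for one child; (15/16)^2 = 225/256.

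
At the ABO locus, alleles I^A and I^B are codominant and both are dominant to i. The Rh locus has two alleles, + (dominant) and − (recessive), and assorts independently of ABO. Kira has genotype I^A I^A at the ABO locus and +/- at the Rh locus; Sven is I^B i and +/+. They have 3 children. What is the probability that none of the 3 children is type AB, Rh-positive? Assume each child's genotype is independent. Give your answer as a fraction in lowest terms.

ABO cross I^A I^A × I^B i → 1/2 A, 1/2 AB.
Rh cross +/- × +/+ → 1 Rh+; so P(type AB, Rh-positive) = 1/2 × 1 = 1/2 per child.
P(not type AB, Rh-positive) = 1/2 for one child; (1/2)^3 = 1/8.

1/8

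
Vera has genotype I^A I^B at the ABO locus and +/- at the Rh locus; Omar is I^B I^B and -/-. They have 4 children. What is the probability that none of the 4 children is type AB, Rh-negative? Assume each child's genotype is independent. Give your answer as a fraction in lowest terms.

ABO cross I^A I^B × I^B I^B → 1/2 B, 1/2 AB.
Rh cross +/- × -/- → 1/2 Rh+, 1/2 Rh-; so P(type AB, Rh-negative) = 1/2 × 1/2 = 1/4 per child.
P(not type AB, Rh-negative) = 3/4 for one child; (3/4)^4 = 81/256.

81/256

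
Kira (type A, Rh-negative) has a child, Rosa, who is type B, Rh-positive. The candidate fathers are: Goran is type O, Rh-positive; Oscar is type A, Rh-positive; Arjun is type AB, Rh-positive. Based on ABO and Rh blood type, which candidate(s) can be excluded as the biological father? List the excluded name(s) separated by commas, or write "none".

Goran, Oscar

A candidate is excluded only if no genotype consistent with his phenotype could produce a type B, Rh-positive child with a type A, Rh-negative mother.
Goran (type O, Rh+): no genotype consistent with that phenotype can produce a type-B Rh+ child with a type-A mother.
Oscar (type A, Rh+): no genotype consistent with that phenotype can produce a type-B Rh+ child with a type-A mother.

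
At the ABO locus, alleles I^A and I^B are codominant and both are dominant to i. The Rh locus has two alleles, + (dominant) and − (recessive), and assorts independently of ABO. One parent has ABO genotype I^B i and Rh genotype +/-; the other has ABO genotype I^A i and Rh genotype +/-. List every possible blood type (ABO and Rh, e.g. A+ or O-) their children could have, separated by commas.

O+, O-, A+, A-, B+, B-, AB+, AB-

Gametes from I^B i × I^A i give offspring ABO genotypes I^A I^B, I^A i, I^B i, i i, i.e. phenotypes O, A, B, AB.
Rh cross +/- × +/- → phenotypes Rh+, Rh-.
Combining independently: O+, O-, A+, A-, B+, B-, AB+, AB-.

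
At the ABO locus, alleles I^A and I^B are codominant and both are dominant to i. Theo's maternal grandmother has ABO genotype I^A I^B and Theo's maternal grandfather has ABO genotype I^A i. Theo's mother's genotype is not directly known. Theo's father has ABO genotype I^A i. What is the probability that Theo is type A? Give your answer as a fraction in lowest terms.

5/8

Theo's mother's ABO genotype from I^A I^B × I^A i: 1/4 I^A I^A, 1/4 I^A I^B, 1/4 I^A i, 1/4 I^B i.
Crossing each possibility with the father I^A i and summing P(type A): 1/4·1 + 1/4·1/2 + 1/4·3/4 + 1/4·1/4 = 5/8.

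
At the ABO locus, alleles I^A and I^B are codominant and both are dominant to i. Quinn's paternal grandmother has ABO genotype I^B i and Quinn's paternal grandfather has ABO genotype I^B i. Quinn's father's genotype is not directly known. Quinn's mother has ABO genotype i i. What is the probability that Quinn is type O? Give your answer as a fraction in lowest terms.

1/2

Quinn's father's ABO genotype from I^B i × I^B i: 1/4 I^B I^B, 1/2 I^B i, 1/4 i i.
Crossing each possibility with the mother i i and summing P(type O): 1/4·0 + 1/2·1/2 + 1/4·1 = 1/2.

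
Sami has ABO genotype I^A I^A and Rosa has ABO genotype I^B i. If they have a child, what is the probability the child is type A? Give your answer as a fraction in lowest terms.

1/2

ABO cross I^A I^A × I^B i → offspring phenotypes: 1/2 A, 1/2 AB.
So P(type A) = 1/2.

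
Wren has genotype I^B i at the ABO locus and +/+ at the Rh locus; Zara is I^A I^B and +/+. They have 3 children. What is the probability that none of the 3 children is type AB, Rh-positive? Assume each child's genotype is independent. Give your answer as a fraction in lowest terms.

ABO cross I^B i × I^A I^B → 1/4 A, 1/2 B, 1/4 AB.
Rh cross +/+ × +/+ → 1 Rh+; so P(type AB, Rh-positive) = 1/4 × 1 = 1/4 per child.
P(not type AB, Rh-positive) = 3/4 for one child; (3/4)^3 = 27/64.

27/64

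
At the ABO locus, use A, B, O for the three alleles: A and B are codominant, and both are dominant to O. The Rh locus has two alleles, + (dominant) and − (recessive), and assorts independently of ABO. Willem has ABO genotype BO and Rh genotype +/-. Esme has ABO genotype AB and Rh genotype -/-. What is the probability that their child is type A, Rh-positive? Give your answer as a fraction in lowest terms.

1/8

ABO cross BO × AB → offspring phenotypes: 1/4 A, 1/2 B, 1/4 AB.
Rh cross +/- × -/- → 1/2 Rh+, 1/2 Rh-.
Independent loci: P(type A, Rh-positive) = 1/4 × 1/2 = 1/8.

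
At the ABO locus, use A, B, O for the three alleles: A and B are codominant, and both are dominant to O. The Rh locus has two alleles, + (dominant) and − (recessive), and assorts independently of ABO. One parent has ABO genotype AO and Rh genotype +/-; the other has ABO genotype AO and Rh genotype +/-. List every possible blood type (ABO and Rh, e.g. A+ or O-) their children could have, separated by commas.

O+, O-, A+, A-

Gametes from AO × AO give offspring ABO genotypes AA, AO, OO, i.e. phenotypes O, A.
Rh cross +/- × +/- → phenotypes Rh+, Rh-.
Combining independently: O+, O-, A+, A-.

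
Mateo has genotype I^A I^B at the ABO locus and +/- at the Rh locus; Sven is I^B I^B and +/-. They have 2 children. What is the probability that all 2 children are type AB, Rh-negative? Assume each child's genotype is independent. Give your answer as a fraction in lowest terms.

ABO cross I^A I^B × I^B I^B → 1/2 B, 1/2 AB.
Rh cross +/- × +/- → 3/4 Rh+, 1/4 Rh-; so P(type AB, Rh-negative) = 1/2 × 1/4 = 1/8 per child.
All 2 independent: (1/8)^2 = 1/64.

1/64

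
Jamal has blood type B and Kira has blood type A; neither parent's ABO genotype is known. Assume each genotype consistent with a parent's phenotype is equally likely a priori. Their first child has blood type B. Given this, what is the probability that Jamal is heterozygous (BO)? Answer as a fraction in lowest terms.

Possible genotypes: Jamal ∈ {BB, BO}; Kira ∈ {AA, AO}.
Weight each parental genotype pair by prior × P(type-B child):
  BB × AO: posterior weight 2/3.
  BO × AO: posterior weight 1/3.
Sum the posterior weight over pairs where Jamal is BO: 1/3.

1/3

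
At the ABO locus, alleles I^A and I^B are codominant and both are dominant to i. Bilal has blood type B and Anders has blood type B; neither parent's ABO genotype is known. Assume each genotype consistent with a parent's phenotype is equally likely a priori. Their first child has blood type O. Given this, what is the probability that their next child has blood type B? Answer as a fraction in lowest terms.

3/4

Possible genotypes: Bilal ∈ {I^B I^B, I^B i}; Anders ∈ {I^B I^B, I^B i}.
Weight each parental genotype pair by prior × P(type-O child):
  I^B i × I^B i: posterior weight 1; P(next child type B) = 3/4.
Weighted sum = 3/4.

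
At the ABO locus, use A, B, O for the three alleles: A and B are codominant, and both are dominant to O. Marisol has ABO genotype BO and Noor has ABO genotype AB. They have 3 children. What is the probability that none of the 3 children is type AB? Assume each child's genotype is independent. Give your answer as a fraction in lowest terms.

ABO cross BO × AB → 1/4 A, 1/2 B, 1/4 AB.
So P(type AB) = 1/4 per child.
P(not type AB) = 3/4 for one child; (3/4)^3 = 27/64.

27/64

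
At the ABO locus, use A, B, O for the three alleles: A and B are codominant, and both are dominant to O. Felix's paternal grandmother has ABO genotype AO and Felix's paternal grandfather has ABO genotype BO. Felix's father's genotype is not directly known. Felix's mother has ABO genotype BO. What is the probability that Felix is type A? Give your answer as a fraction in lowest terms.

Felix's father's ABO genotype from AO × BO: 1/4 AB, 1/4 AO, 1/4 BO, 1/4 OO.
Crossing each possibility with the mother BO and summing P(type A): 1/4·1/4 + 1/4·1/4 + 1/4·0 + 1/4·0 = 1/8.

1/8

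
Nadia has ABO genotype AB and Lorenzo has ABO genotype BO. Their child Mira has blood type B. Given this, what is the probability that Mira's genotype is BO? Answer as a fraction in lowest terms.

Cross AB × BO → 1/4 AB, 1/4 AO, 1/4 BB, 1/4 BO.
Type-B genotypes among offspring: BB (1/4), BO (1/4); total 1/2.
P(BO | type B) = (1/4) / (1/2) = 1/2.

1/2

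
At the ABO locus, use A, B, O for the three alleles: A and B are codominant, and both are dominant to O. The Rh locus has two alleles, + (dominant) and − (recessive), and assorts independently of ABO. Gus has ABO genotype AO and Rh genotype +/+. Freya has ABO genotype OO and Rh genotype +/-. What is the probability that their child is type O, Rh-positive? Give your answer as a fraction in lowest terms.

1/2

ABO cross AO × OO → offspring phenotypes: 1/2 O, 1/2 A.
Rh cross +/+ × +/- → 1 Rh+.
Independent loci: P(type O, Rh-positive) = 1/2 × 1 = 1/2.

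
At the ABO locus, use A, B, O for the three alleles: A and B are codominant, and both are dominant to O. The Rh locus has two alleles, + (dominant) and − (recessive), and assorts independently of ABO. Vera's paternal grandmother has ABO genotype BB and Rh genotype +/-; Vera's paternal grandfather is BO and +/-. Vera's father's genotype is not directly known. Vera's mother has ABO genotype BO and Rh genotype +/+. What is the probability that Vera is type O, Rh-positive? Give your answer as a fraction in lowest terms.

1/8

Vera's father's ABO genotype from BB × BO: 1/2 BB, 1/2 BO.
Crossing each possibility with the mother BO and summing P(type O): 1/2·0 + 1/2·1/4 = 1/8.
Similarly for Rh via the father's Rh distribution: P(Rh+) = 1.
Independent loci: 1/8 × 1 = 1/8.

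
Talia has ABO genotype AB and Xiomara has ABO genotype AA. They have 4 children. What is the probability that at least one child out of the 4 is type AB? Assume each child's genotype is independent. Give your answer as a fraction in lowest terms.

15/16

ABO cross AB × AA → 1/2 A, 1/2 AB.
So P(type AB) = 1/2 per child.
P(none) = (1/2)^4 = 1/16; P(at least one) = 1 − 1/16 = 15/16.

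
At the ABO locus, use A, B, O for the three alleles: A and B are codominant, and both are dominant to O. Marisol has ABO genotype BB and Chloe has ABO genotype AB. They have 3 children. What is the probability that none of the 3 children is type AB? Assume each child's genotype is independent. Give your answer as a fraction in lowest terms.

ABO cross BB × AB → 1/2 B, 1/2 AB.
So P(type AB) = 1/2 per child.
P(not type AB) = 1/2 for one child; (1/2)^3 = 1/8.

1/8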